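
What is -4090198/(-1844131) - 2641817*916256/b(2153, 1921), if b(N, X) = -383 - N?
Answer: 557983484388717130/584589527 ≈ 9.5449e+8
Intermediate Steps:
-4090198/(-1844131) - 2641817*916256/b(2153, 1921) = -4090198/(-1844131) - 2641817*916256/(-383 - 1*2153) = -4090198*(-1/1844131) - 2641817*916256/(-383 - 2153) = 4090198/1844131 - 2641817/((-2536*1/916256)) = 4090198/1844131 - 2641817/(-317/114532) = 4090198/1844131 - 2641817*(-114532/317) = 4090198/1844131 + 302572584644/317 = 557983484388717130/584589527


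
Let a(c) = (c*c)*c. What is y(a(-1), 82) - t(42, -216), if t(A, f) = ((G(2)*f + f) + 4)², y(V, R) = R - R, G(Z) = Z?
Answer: -414736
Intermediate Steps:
a(c) = c³ (a(c) = c²*c = c³)
y(V, R) = 0
t(A, f) = (4 + 3*f)² (t(A, f) = ((2*f + f) + 4)² = (3*f + 4)² = (4 + 3*f)²)
y(a(-1), 82) - t(42, -216) = 0 - (4 + 3*(-216))² = 0 - (4 - 648)² = 0 - 1*(-644)² = 0 - 1*414736 = 0 - 414736 = -414736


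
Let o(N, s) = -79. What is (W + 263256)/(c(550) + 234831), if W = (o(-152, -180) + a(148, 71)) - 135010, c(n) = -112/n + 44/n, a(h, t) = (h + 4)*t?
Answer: 38213725/64578491 ≈ 0.59174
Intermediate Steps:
a(h, t) = t*(4 + h) (a(h, t) = (4 + h)*t = t*(4 + h))
c(n) = -68/n
W = -124297 (W = (-79 + 71*(4 + 148)) - 135010 = (-79 + 71*152) - 135010 = (-79 + 10792) - 135010 = 10713 - 135010 = -124297)
(W + 263256)/(c(550) + 234831) = (-124297 + 263256)/(-68/550 + 234831) = 138959/(-68*1/550 + 234831) = 138959/(-34/275 + 234831) = 138959/(64578491/275) = 138959*(275/64578491) = 38213725/64578491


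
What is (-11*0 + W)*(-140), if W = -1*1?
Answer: 140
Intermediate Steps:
W = -1
(-11*0 + W)*(-140) = (-11*0 - 1)*(-140) = (0 - 1)*(-140) = -1*(-140) = 140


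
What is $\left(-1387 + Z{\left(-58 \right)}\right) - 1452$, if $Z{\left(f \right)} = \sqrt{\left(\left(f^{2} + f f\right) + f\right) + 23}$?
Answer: $-2839 + \sqrt{6693} \approx -2757.2$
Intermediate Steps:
$Z{\left(f \right)} = \sqrt{23 + f + 2 f^{2}}$ ($Z{\left(f \right)} = \sqrt{\left(\left(f^{2} + f^{2}\right) + f\right) + 23} = \sqrt{\left(2 f^{2} + f\right) + 23} = \sqrt{\left(f + 2 f^{2}\right) + 23} = \sqrt{23 + f + 2 f^{2}}$)
$\left(-1387 + Z{\left(-58 \right)}\right) - 1452 = \left(-1387 + \sqrt{23 - 58 + 2 \left(-58\right)^{2}}\right) - 1452 = \left(-1387 + \sqrt{23 - 58 + 2 \cdot 3364}\right) - 1452 = \left(-1387 + \sqrt{23 - 58 + 6728}\right) - 1452 = \left(-1387 + \sqrt{6693}\right) - 1452 = -2839 + \sqrt{6693}$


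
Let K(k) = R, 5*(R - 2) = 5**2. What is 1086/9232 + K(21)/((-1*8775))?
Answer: 4732513/40505400 ≈ 0.11684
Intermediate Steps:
R = 7 (R = 2 + (1/5)*5**2 = 2 + (1/5)*25 = 2 + 5 = 7)
K(k) = 7
1086/9232 + K(21)/((-1*8775)) = 1086/9232 + 7/((-1*8775)) = 1086*(1/9232) + 7/(-8775) = 543/4616 + 7*(-1/8775) = 543/4616 - 7/8775 = 4732513/40505400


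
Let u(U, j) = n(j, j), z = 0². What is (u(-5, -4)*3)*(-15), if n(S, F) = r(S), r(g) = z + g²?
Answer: -720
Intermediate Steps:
z = 0
r(g) = g² (r(g) = 0 + g² = g²)
n(S, F) = S²
u(U, j) = j²
(u(-5, -4)*3)*(-15) = ((-4)²*3)*(-15) = (16*3)*(-15) = 48*(-15) = -720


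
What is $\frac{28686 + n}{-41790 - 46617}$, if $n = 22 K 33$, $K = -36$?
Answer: $- \frac{850}{29469} \approx -0.028844$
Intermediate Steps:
$n = -26136$ ($n = 22 \left(-36\right) 33 = \left(-792\right) 33 = -26136$)
$\frac{28686 + n}{-41790 - 46617} = \frac{28686 - 26136}{-41790 - 46617} = \frac{2550}{-88407} = 2550 \left(- \frac{1}{88407}\right) = - \frac{850}{29469}$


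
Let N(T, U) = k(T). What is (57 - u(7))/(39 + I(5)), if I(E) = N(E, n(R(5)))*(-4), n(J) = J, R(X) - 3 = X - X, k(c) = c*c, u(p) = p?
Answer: -50/61 ≈ -0.81967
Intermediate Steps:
k(c) = c**2
R(X) = 3 (R(X) = 3 + (X - X) = 3 + 0 = 3)
N(T, U) = T**2
I(E) = -4*E**2 (I(E) = E**2*(-4) = -4*E**2)
(57 - u(7))/(39 + I(5)) = (57 - 1*7)/(39 - 4*5**2) = (57 - 7)/(39 - 4*25) = 50/(39 - 100) = 50/(-61) = 50*(-1/61) = -50/61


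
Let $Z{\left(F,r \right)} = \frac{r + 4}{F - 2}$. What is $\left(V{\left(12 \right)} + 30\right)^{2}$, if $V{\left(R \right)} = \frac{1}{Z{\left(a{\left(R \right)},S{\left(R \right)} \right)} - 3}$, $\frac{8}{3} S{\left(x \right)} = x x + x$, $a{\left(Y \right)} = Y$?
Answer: $\frac{155236}{169} \approx 918.56$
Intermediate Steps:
$S{\left(x \right)} = \frac{3 x}{8} + \frac{3 x^{2}}{8}$ ($S{\left(x \right)} = \frac{3 \left(x x + x\right)}{8} = \frac{3 \left(x^{2} + x\right)}{8} = \frac{3 \left(x + x^{2}\right)}{8} = \frac{3 x}{8} + \frac{3 x^{2}}{8}$)
$Z{\left(F,r \right)} = \frac{4 + r}{-2 + F}$
$V{\left(R \right)} = \frac{1}{-3 + \frac{4 + \frac{3 R \left(1 + R\right)}{8}}{-2 + R}}$ ($V{\left(R \right)} = \frac{1}{\frac{4 + \frac{3 R \left(1 + R\right)}{8}}{-2 + R} - 3} = \frac{1}{-3 + \frac{4 + \frac{3 R \left(1 + R\right)}{8}}{-2 + R}}$)
$\left(V{\left(12 \right)} + 30\right)^{2} = \left(\frac{8 \left(-2 + 12\right)}{80 - 252 + 3 \cdot 12^{2}} + 30\right)^{2} = \left(8 \frac{1}{80 - 252 + 3 \cdot 144} \cdot 10 + 30\right)^{2} = \left(8 \frac{1}{80 - 252 + 432} \cdot 10 + 30\right)^{2} = \left(8 \cdot \frac{1}{260} \cdot 10 + 30\right)^{2} = \left(\frac{4}{13} + 30\right)^{2} = \left(\frac{394}{13}\right)^{2} = \frac{155236}{169}$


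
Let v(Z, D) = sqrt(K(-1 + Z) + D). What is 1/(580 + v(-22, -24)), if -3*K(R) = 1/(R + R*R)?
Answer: 880440/510691633 - I*sqrt(55305294)/510691633 ≈ 0.001724 - 1.4562e-5*I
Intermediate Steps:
K(R) = -1/(3*(R + R**2)) (K(R) = -1/(3*(R + R*R)) = -1/(3*(R + R**2)))
v(Z, D) = sqrt(D - 1/(3*Z*(-1 + Z))) (v(Z, D) = sqrt(-1/(3*(-1 + Z)*(1 + (-1 + Z))) + D) = sqrt(-1/(3*(-1 + Z)*Z) + D) = sqrt(-1/(3*Z*(-1 + Z)) + D) = sqrt(D - 1/(3*Z*(-1 + Z))))
1/(580 + v(-22, -24)) = 1/(580 + sqrt(9*(-24) - 3/(-22*(-1 - 22)))/3) = 1/(580 + sqrt(-216 - 3*(-1/22)/(-23))/3) = 1/(580 + sqrt(-216 - 3*(-1/22)*(-1/23))/3) = 1/(580 + sqrt(-216 - 3/506)/3) = 1/(580 + sqrt(-109299/506)/3) = 1/(580 + (I*sqrt(55305294)/506)/3) = 1/(580 + I*sqrt(55305294)/1518)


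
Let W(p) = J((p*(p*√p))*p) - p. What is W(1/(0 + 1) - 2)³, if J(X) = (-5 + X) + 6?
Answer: 2 - 11*I ≈ 2.0 - 11.0*I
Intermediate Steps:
J(X) = 1 + X
W(p) = 1 + p^(7/2) - p (W(p) = (1 + (p*(p*√p))*p) - p = (1 + (p*p^(3/2))*p) - p = (1 + p^(5/2)*p) - p = (1 + p^(7/2)) - p = 1 + p^(7/2) - p)
W(1/(0 + 1) - 2)³ = (1 + (1/(0 + 1) - 2)^(7/2) - (1/(0 + 1) - 2))³ = (1 + (1/1 - 2)^(7/2) - (1/1 - 2))³ = (1 + (1 - 2)^(7/2) - (1 - 2))³ = (1 + (-1)^(7/2) - 1*(-1))³ = (1 - I + 1)³ = (2 - I)³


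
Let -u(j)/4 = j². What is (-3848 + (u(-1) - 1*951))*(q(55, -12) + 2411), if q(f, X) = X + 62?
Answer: -11820183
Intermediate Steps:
q(f, X) = 62 + X
u(j) = -4*j²
(-3848 + (u(-1) - 1*951))*(q(55, -12) + 2411) = (-3848 + (-4*(-1)² - 1*951))*((62 - 12) + 2411) = (-3848 + (-4*1 - 951))*(50 + 2411) = (-3848 + (-4 - 951))*2461 = (-3848 - 955)*2461 = -4803*2461 = -11820183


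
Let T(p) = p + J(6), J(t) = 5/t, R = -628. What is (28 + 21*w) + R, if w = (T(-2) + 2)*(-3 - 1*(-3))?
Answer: -600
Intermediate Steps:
T(p) = ⅚ + p (T(p) = p + 5/6 = p + 5*(⅙) = p + ⅚ = ⅚ + p)
w = 0 (w = ((⅚ - 2) + 2)*(-3 - 1*(-3)) = (-7/6 + 2)*(-3 + 3) = (⅚)*0 = 0)
(28 + 21*w) + R = (28 + 21*0) - 628 = (28 + 0) - 628 = 28 - 628 = -600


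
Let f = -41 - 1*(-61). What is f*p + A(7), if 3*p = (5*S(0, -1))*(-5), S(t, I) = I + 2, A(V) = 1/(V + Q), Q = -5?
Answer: -997/6 ≈ -166.17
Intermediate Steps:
f = 20 (f = -41 + 61 = 20)
A(V) = 1/(-5 + V) (A(V) = 1/(V - 5) = 1/(-5 + V))
S(t, I) = 2 + I
p = -25/3 (p = ((5*(2 - 1))*(-5))/3 = ((5*1)*(-5))/3 = (5*(-5))/3 = (⅓)*(-25) = -25/3 ≈ -8.3333)
f*p + A(7) = 20*(-25/3) + 1/(-5 + 7) = -500/3 + 1/2 = -500/3 + ½ = -997/6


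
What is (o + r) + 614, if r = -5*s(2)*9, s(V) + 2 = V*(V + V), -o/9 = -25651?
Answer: 231203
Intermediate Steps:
o = 230859 (o = -9*(-25651) = 230859)
s(V) = -2 + 2*V² (s(V) = -2 + V*(V + V) = -2 + V*(2*V) = -2 + 2*V²)
r = -270 (r = -5*(-2 + 2*2²)*9 = -5*(-2 + 2*4)*9 = -5*(-2 + 8)*9 = -5*6*9 = -30*9 = -270)
(o + r) + 614 = (230859 - 270) + 614 = 230589 + 614 = 231203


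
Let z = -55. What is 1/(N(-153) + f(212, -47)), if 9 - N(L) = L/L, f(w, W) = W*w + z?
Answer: -1/10011 ≈ -9.9890e-5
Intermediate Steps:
f(w, W) = -55 + W*w (f(w, W) = W*w - 55 = -55 + W*w)
N(L) = 8 (N(L) = 9 - L/L = 9 - 1*1 = 9 - 1 = 8)
1/(N(-153) + f(212, -47)) = 1/(8 + (-55 - 47*212)) = 1/(8 + (-55 - 9964)) = 1/(8 - 10019) = 1/(-10011) = -1/10011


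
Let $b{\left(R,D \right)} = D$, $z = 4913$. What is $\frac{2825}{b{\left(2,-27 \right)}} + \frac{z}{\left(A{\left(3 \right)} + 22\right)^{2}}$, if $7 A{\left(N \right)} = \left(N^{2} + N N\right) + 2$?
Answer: $- \frac{8781089}{90828} \approx -96.678$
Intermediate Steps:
$A{\left(N \right)} = \frac{2}{7} + \frac{2 N^{2}}{7}$ ($A{\left(N \right)} = \frac{\left(N^{2} + N N\right) + 2}{7} = \frac{\left(N^{2} + N^{2}\right) + 2}{7} = \frac{2 N^{2} + 2}{7} = \frac{2 + 2 N^{2}}{7} = \frac{2}{7} + \frac{2 N^{2}}{7}$)
$\frac{2825}{b{\left(2,-27 \right)}} + \frac{z}{\left(A{\left(3 \right)} + 22\right)^{2}} = \frac{2825}{-27} + \frac{4913}{\left(\left(\frac{2}{7} + \frac{2 \cdot 3^{2}}{7}\right) + 22\right)^{2}} = 2825 \left(- \frac{1}{27}\right) + \frac{4913}{\left(\left(\frac{2}{7} + \frac{2}{7} \cdot 9\right) + 22\right)^{2}} = - \frac{2825}{27} + \frac{4913}{\left(\left(\frac{2}{7} + \frac{18}{7}\right) + 22\right)^{2}} = - \frac{2825}{27} + \frac{4913}{\left(\frac{20}{7} + 22\right)^{2}} = - \frac{2825}{27} + \frac{4913}{\left(\frac{174}{7}\right)^{2}} = - \frac{2825}{27} + \frac{4913}{\frac{30276}{49}} = - \frac{2825}{27} + 4913 \cdot \frac{49}{30276} = - \frac{2825}{27} + \frac{240737}{30276} = - \frac{8781089}{90828}$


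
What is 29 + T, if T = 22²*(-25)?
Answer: -12071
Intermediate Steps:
T = -12100 (T = 484*(-25) = -12100)
29 + T = 29 - 12100 = -12071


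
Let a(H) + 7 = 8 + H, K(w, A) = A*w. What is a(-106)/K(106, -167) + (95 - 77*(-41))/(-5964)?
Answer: -4745057/8797894 ≈ -0.53934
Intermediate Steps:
a(H) = 1 + H (a(H) = -7 + (8 + H) = 1 + H)
a(-106)/K(106, -167) + (95 - 77*(-41))/(-5964) = (1 - 106)/((-167*106)) + (95 - 77*(-41))/(-5964) = -105/(-17702) + (95 + 3157)*(-1/5964) = -105*(-1/17702) + 3252*(-1/5964) = 105/17702 - 271/497 = -4745057/8797894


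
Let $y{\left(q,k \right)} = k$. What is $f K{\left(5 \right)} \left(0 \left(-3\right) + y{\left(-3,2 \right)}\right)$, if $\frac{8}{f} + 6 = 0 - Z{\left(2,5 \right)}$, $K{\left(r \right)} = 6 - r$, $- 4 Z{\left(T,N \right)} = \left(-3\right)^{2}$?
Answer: $- \frac{64}{15} \approx -4.2667$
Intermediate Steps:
$Z{\left(T,N \right)} = - \frac{9}{4}$ ($Z{\left(T,N \right)} = - \frac{\left(-3\right)^{2}}{4} = \left(- \frac{1}{4}\right) 9 = - \frac{9}{4}$)
$f = - \frac{32}{15}$ ($f = \frac{8}{-6 + \left(0 - - \frac{9}{4}\right)} = \frac{8}{-6 + \left(0 + \frac{9}{4}\right)} = \frac{8}{-6 + \frac{9}{4}} = \frac{8}{- \frac{15}{4}} = 8 \left(- \frac{4}{15}\right) = - \frac{32}{15} \approx -2.1333$)
$f K{\left(5 \right)} \left(0 \left(-3\right) + y{\left(-3,2 \right)}\right) = - \frac{32 \left(6 - 5\right)}{15} \left(0 \left(-3\right) + 2\right) = - \frac{32 \left(6 - 5\right)}{15} \left(0 + 2\right) = \left(- \frac{32}{15}\right) 1 \cdot 2 = \left(- \frac{32}{15}\right) 2 = - \frac{64}{15}$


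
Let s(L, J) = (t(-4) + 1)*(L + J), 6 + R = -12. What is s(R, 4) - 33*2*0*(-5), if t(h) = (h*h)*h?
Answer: 882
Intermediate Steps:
t(h) = h**3 (t(h) = h**2*h = h**3)
R = -18 (R = -6 - 12 = -18)
s(L, J) = -63*J - 63*L (s(L, J) = ((-4)**3 + 1)*(L + J) = (-64 + 1)*(J + L) = -63*(J + L) = -63*J - 63*L)
s(R, 4) - 33*2*0*(-5) = (-63*4 - 63*(-18)) - 33*2*0*(-5) = (-252 + 1134) - 0*(-5) = 882 - 33*0 = 882 + 0 = 882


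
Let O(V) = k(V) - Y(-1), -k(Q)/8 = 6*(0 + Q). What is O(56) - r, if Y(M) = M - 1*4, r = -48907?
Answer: 46224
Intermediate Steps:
k(Q) = -48*Q (k(Q) = -48*(0 + Q) = -48*Q)
Y(M) = -4 + M (Y(M) = M - 4 = -4 + M)
O(V) = 5 - 48*V (O(V) = -48*V - (-4 - 1) = -48*V - 1*(-5) = -48*V + 5 = 5 - 48*V)
O(56) - r = (5 - 48*56) - 1*(-48907) = (5 - 2688) + 48907 = -2683 + 48907 = 46224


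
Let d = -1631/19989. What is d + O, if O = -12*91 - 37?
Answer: -22569212/19989 ≈ -1129.1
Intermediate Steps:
O = -1129 (O = -1092 - 37 = -1129)
d = -1631/19989 (d = -1631*1/19989 = -1631/19989 ≈ -0.081595)
d + O = -1631/19989 - 1129 = -22569212/19989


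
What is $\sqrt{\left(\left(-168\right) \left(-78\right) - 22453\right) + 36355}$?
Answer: $\sqrt{27006} \approx 164.33$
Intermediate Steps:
$\sqrt{\left(\left(-168\right) \left(-78\right) - 22453\right) + 36355} = \sqrt{\left(13104 - 22453\right) + 36355} = \sqrt{-9349 + 36355} = \sqrt{27006}$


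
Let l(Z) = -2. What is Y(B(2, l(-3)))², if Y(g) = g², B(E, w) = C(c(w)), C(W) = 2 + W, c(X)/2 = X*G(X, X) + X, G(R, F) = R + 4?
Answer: 10000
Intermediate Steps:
G(R, F) = 4 + R
c(X) = 2*X + 2*X*(4 + X) (c(X) = 2*(X*(4 + X) + X) = 2*(X + X*(4 + X)) = 2*X + 2*X*(4 + X))
B(E, w) = 2 + 2*w*(5 + w)
Y(B(2, l(-3)))² = ((2 + 2*(-2)*(5 - 2))²)² = ((2 + 2*(-2)*3)²)² = ((2 - 12)²)² = ((-10)²)² = 100² = 10000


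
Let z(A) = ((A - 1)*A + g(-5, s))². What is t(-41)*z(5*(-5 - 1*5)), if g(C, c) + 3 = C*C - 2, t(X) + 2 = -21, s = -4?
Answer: -151912700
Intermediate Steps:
t(X) = -23 (t(X) = -2 - 21 = -23)
g(C, c) = -5 + C² (g(C, c) = -3 + (C*C - 2) = -3 + (C² - 2) = -3 + (-2 + C²) = -5 + C²)
z(A) = (20 + A*(-1 + A))² (z(A) = ((A - 1)*A + (-5 + (-5)²))² = ((-1 + A)*A + (-5 + 25))² = (A*(-1 + A) + 20)² = (20 + A*(-1 + A))²)
t(-41)*z(5*(-5 - 1*5)) = -23*(-20 + 5*(-5 - 1*5) - (5*(-5 - 1*5))²)² = -23*(-20 + 5*(-5 - 5) - (5*(-5 - 5))²)² = -23*(-20 + 5*(-10) - (5*(-10))²)² = -23*(-20 - 50 - 1*(-50)²)² = -23*(-20 - 50 - 1*2500)² = -23*(-20 - 50 - 2500)² = -23*(-2570)² = -23*6604900 = -151912700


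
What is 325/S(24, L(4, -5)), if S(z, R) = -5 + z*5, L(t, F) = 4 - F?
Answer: 65/23 ≈ 2.8261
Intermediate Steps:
S(z, R) = -5 + 5*z
325/S(24, L(4, -5)) = 325/(-5 + 5*24) = 325/(-5 + 120) = 325/115 = 325*(1/115) = 65/23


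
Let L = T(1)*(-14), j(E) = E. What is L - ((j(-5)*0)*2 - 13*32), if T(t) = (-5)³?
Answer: 2166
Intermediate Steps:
T(t) = -125
L = 1750 (L = -125*(-14) = 1750)
L - ((j(-5)*0)*2 - 13*32) = 1750 - (-5*0*2 - 13*32) = 1750 - (0*2 - 416) = 1750 - (0 - 416) = 1750 - 1*(-416) = 1750 + 416 = 2166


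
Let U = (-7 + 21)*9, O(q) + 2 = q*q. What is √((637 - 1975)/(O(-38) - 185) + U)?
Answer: 2*√5483453/419 ≈ 11.177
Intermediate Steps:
O(q) = -2 + q² (O(q) = -2 + q*q = -2 + q²)
U = 126 (U = 14*9 = 126)
√((637 - 1975)/(O(-38) - 185) + U) = √((637 - 1975)/((-2 + (-38)²) - 185) + 126) = √(-1338/((-2 + 1444) - 185) + 126) = √(-1338/(1442 - 185) + 126) = √(-1338/1257 + 126) = √(-1338*1/1257 + 126) = √(-446/419 + 126) = √(52348/419) = 2*√5483453/419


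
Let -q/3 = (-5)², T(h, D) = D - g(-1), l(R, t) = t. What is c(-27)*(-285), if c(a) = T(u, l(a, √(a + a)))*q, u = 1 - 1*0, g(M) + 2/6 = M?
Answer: 28500 + 64125*I*√6 ≈ 28500.0 + 1.5707e+5*I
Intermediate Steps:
g(M) = -⅓ + M
u = 1 (u = 1 + 0 = 1)
T(h, D) = 4/3 + D (T(h, D) = D - (-⅓ - 1) = D - 1*(-4/3) = D + 4/3 = 4/3 + D)
q = -75 (q = -3*(-5)² = -3*25 = -75)
c(a) = -100 - 75*√2*√a (c(a) = (4/3 + √(a + a))*(-75) = (4/3 + √(2*a))*(-75) = (4/3 + √2*√a)*(-75) = -100 - 75*√2*√a)
c(-27)*(-285) = (-100 - 75*√2*√(-27))*(-285) = (-100 - 75*√2*3*I*√3)*(-285) = (-100 - 225*I*√6)*(-285) = 28500 + 64125*I*√6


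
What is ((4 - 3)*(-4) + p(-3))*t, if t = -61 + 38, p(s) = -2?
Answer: 138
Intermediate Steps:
t = -23
((4 - 3)*(-4) + p(-3))*t = ((4 - 3)*(-4) - 2)*(-23) = (1*(-4) - 2)*(-23) = (-4 - 2)*(-23) = -6*(-23) = 138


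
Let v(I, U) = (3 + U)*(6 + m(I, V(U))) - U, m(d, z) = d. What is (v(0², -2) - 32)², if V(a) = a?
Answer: 576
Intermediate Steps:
v(I, U) = -U + (3 + U)*(6 + I) (v(I, U) = (3 + U)*(6 + I) - U = -U + (3 + U)*(6 + I))
(v(0², -2) - 32)² = ((18 + 3*0² + 5*(-2) + 0²*(-2)) - 32)² = ((18 + 3*0 - 10 + 0*(-2)) - 32)² = ((18 + 0 - 10 + 0) - 32)² = (8 - 32)² = (-24)² = 576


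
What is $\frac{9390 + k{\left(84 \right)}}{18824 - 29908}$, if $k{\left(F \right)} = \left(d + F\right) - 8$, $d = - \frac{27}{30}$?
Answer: $- \frac{94651}{110840} \approx -0.85394$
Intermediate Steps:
$d = - \frac{9}{10}$ ($d = \left(-27\right) \frac{1}{30} = - \frac{9}{10} \approx -0.9$)
$k{\left(F \right)} = - \frac{89}{10} + F$ ($k{\left(F \right)} = \left(- \frac{9}{10} + F\right) - 8 = - \frac{89}{10} + F$)
$\frac{9390 + k{\left(84 \right)}}{18824 - 29908} = \frac{9390 + \left(- \frac{89}{10} + 84\right)}{18824 - 29908} = \frac{9390 + \frac{751}{10}}{-11084} = \frac{94651}{10} \left(- \frac{1}{11084}\right) = - \frac{94651}{110840}$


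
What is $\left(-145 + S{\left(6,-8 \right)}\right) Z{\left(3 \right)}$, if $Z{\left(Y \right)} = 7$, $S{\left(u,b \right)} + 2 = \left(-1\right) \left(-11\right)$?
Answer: $-952$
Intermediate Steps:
$S{\left(u,b \right)} = 9$ ($S{\left(u,b \right)} = -2 - -11 = -2 + 11 = 9$)
$\left(-145 + S{\left(6,-8 \right)}\right) Z{\left(3 \right)} = \left(-145 + 9\right) 7 = \left(-136\right) 7 = -952$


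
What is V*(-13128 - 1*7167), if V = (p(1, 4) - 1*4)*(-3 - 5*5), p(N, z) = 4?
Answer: 0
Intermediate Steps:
V = 0 (V = (4 - 1*4)*(-3 - 5*5) = (4 - 4)*(-3 - 25) = 0*(-28) = 0)
V*(-13128 - 1*7167) = 0*(-13128 - 1*7167) = 0*(-13128 - 7167) = 0*(-20295) = 0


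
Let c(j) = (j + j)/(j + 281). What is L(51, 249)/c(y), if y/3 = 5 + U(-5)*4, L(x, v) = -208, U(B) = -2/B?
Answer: -156416/99 ≈ -1580.0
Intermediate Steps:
y = 99/5 (y = 3*(5 - 2/(-5)*4) = 3*(5 - 2*(-⅕)*4) = 3*(5 + (⅖)*4) = 3*(5 + 8/5) = 3*(33/5) = 99/5 ≈ 19.800)
c(j) = 2*j/(281 + j) (c(j) = (2*j)/(281 + j) = 2*j/(281 + j))
L(51, 249)/c(y) = -208/(2*(99/5)/(281 + 99/5)) = -208/(2*(99/5)/(1504/5)) = -208/(2*(99/5)*(5/1504)) = -208/99/752 = -208*752/99 = -156416/99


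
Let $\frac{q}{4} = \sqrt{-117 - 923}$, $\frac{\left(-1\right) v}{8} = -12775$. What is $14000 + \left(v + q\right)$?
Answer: $116200 + 16 i \sqrt{65} \approx 1.162 \cdot 10^{5} + 129.0 i$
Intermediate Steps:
$v = 102200$ ($v = \left(-8\right) \left(-12775\right) = 102200$)
$q = 16 i \sqrt{65}$ ($q = 4 \sqrt{-117 - 923} = 4 \sqrt{-1040} = 4 \cdot 4 i \sqrt{65} = 16 i \sqrt{65} \approx 129.0 i$)
$14000 + \left(v + q\right) = 14000 + \left(102200 + 16 i \sqrt{65}\right) = 116200 + 16 i \sqrt{65}$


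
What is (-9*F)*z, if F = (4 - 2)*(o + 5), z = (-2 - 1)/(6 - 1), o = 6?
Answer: 594/5 ≈ 118.80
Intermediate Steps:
z = -⅗ (z = -3/5 = -3*⅕ = -⅗ ≈ -0.60000)
F = 22 (F = (4 - 2)*(6 + 5) = 2*11 = 22)
(-9*F)*z = -9*22*(-⅗) = -198*(-⅗) = 594/5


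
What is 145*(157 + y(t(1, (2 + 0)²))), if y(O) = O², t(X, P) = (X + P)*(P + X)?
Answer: 113390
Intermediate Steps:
t(X, P) = (P + X)² (t(X, P) = (P + X)*(P + X) = (P + X)²)
145*(157 + y(t(1, (2 + 0)²))) = 145*(157 + (((2 + 0)² + 1)²)²) = 145*(157 + ((2² + 1)²)²) = 145*(157 + ((4 + 1)²)²) = 145*(157 + (5²)²) = 145*(157 + 25²) = 145*(157 + 625) = 145*782 = 113390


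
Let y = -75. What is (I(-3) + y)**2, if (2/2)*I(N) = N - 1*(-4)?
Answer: 5476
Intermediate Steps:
I(N) = 4 + N (I(N) = N - 1*(-4) = N + 4 = 4 + N)
(I(-3) + y)**2 = ((4 - 3) - 75)**2 = (1 - 75)**2 = (-74)**2 = 5476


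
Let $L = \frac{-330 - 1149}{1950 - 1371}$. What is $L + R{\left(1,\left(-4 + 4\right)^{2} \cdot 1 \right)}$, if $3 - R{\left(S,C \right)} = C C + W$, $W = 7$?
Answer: $- \frac{1265}{193} \approx -6.5544$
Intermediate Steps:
$R{\left(S,C \right)} = -4 - C^{2}$ ($R{\left(S,C \right)} = 3 - \left(C C + 7\right) = 3 - \left(C^{2} + 7\right) = 3 - \left(7 + C^{2}\right) = -4 - C^{2}$)
$L = - \frac{493}{193}$ ($L = - \frac{1479}{579} = \left(-1479\right) \frac{1}{579} = - \frac{493}{193} \approx -2.5544$)
$L + R{\left(1,\left(-4 + 4\right)^{2} \cdot 1 \right)} = - \frac{493}{193} - \left(4 + \left(\left(-4 + 4\right)^{2} \cdot 1\right)^{2}\right) = - \frac{493}{193} - \left(4 + \left(0^{2} \cdot 1\right)^{2}\right) = - \frac{493}{193} - \left(4 + \left(0 \cdot 1\right)^{2}\right) = - \frac{493}{193} - 4 = - \frac{1265}{193}$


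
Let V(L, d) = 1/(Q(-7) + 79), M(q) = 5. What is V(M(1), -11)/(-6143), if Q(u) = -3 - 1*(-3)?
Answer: -1/485297 ≈ -2.0606e-6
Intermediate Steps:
Q(u) = 0 (Q(u) = -3 + 3 = 0)
V(L, d) = 1/79 (V(L, d) = 1/(0 + 79) = 1/79)
V(M(1), -11)/(-6143) = (1/79)/(-6143) = (1/79)*(-1/6143) = -1/485297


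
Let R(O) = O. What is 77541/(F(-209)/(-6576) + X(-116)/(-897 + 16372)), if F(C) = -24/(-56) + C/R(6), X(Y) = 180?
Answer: 66283150983840/14415187 ≈ 4.5981e+6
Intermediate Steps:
F(C) = 3/7 + C/6 (F(C) = -24/(-56) + C/6 = -24*(-1/56) + C*(⅙) = 3/7 + C/6)
77541/(F(-209)/(-6576) + X(-116)/(-897 + 16372)) = 77541/((3/7 + (⅙)*(-209))/(-6576) + 180/(-897 + 16372)) = 77541/((3/7 - 209/6)*(-1/6576) + 180/15475) = 77541/(-1445/42*(-1/6576) + 180*(1/15475)) = 77541/(1445/276192 + 36/3095) = 77541/(14415187/854814240) = 77541*(854814240/14415187) = 66283150983840/14415187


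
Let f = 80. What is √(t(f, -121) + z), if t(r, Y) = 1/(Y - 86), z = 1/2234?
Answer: I*√104151314/154146 ≈ 0.066206*I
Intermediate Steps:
z = 1/2234 ≈ 0.00044763
t(r, Y) = 1/(-86 + Y)
√(t(f, -121) + z) = √(1/(-86 - 121) + 1/2234) = √(1/(-207) + 1/2234) = √(-1/207 + 1/2234) = √(-2027/462438) = I*√104151314/154146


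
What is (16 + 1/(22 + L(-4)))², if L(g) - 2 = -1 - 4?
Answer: 93025/361 ≈ 257.69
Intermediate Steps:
L(g) = -3 (L(g) = 2 + (-1 - 4) = 2 - 5 = -3)
(16 + 1/(22 + L(-4)))² = (16 + 1/(22 - 3))² = (16 + 1/19)² = (305/19)² = 93025/361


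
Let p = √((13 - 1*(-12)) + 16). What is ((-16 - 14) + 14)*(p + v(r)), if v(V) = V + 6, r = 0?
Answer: -96 - 16*√41 ≈ -198.45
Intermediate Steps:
p = √41 (p = √((13 + 12) + 16) = √(25 + 16) = √41 ≈ 6.4031)
v(V) = 6 + V
((-16 - 14) + 14)*(p + v(r)) = ((-16 - 14) + 14)*(√41 + (6 + 0)) = (-30 + 14)*(√41 + 6) = -16*(6 + √41) = -96 - 16*√41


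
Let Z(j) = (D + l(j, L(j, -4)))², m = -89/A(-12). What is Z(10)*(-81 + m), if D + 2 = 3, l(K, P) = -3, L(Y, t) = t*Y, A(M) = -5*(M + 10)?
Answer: -1798/5 ≈ -359.60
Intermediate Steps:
A(M) = -50 - 5*M (A(M) = -5*(10 + M) = -50 - 5*M)
L(Y, t) = Y*t
D = 1 (D = -2 + 3 = 1)
m = -89/10 (m = -89/(-50 - 5*(-12)) = -89/(-50 + 60) = -89/10 ≈ -8.9000)
Z(j) = 4 (Z(j) = (1 - 3)² = (-2)² = 4)
Z(10)*(-81 + m) = 4*(-81 - 89/10) = 4*(-899/10) = -1798/5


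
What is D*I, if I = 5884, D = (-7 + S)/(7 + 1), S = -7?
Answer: -10297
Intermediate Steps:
D = -7/4 (D = (-7 - 7)/(7 + 1) = -14/8 = -14*⅛ = -7/4 ≈ -1.7500)
D*I = -7/4*5884 = -10297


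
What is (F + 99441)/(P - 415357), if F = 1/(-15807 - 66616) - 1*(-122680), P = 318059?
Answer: -9153939591/4009796527 ≈ -2.2829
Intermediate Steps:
F = 10111653639/82423 (F = 1/(-82423) + 122680 = -1/82423 + 122680 = 10111653639/82423 ≈ 1.2268e+5)
(F + 99441)/(P - 415357) = (10111653639/82423 + 99441)/(318059 - 415357) = (18307879182/82423)/(-97298) = (18307879182/82423)*(-1/97298) = -9153939591/4009796527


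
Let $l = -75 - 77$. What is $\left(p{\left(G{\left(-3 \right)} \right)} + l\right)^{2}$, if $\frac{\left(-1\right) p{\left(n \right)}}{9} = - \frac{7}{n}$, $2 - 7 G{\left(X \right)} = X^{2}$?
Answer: $46225$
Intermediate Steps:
$l = -152$ ($l = -75 - 77 = -152$)
$G{\left(X \right)} = \frac{2}{7} - \frac{X^{2}}{7}$
$p{\left(n \right)} = \frac{63}{n}$ ($p{\left(n \right)} = - 9 \left(- \frac{7}{n}\right) = \frac{63}{n}$)
$\left(p{\left(G{\left(-3 \right)} \right)} + l\right)^{2} = \left(\frac{63}{\frac{2}{7} - \frac{\left(-3\right)^{2}}{7}} - 152\right)^{2} = \left(\frac{63}{\frac{2}{7} - \frac{9}{7}} - 152\right)^{2} = \left(\frac{63}{-1} - 152\right)^{2} = \left(63 \left(-1\right) - 152\right)^{2} = \left(-63 - 152\right)^{2} = \left(-215\right)^{2} = 46225$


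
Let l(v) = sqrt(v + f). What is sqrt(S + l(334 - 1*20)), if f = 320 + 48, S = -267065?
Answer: sqrt(-267065 + sqrt(682)) ≈ 516.76*I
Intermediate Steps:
f = 368
l(v) = sqrt(368 + v) (l(v) = sqrt(v + 368) = sqrt(368 + v))
sqrt(S + l(334 - 1*20)) = sqrt(-267065 + sqrt(368 + (334 - 1*20))) = sqrt(-267065 + sqrt(368 + (334 - 20))) = sqrt(-267065 + sqrt(368 + 314)) = sqrt(-267065 + sqrt(682))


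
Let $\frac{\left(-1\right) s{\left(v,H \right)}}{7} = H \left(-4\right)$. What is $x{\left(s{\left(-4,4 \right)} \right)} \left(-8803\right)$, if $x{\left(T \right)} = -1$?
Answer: $8803$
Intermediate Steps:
$s{\left(v,H \right)} = 28 H$ ($s{\left(v,H \right)} = - 7 H \left(-4\right) = - 7 \left(- 4 H\right) = 28 H$)
$x{\left(s{\left(-4,4 \right)} \right)} \left(-8803\right) = \left(-1\right) \left(-8803\right) = 8803$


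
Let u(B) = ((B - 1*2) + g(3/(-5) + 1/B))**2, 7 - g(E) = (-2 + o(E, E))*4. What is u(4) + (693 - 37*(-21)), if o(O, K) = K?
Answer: 45214/25 ≈ 1808.6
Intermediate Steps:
g(E) = 15 - 4*E (g(E) = 7 - (-2 + E)*4 = 7 - (-8 + 4*E) = 7 + (8 - 4*E) = 15 - 4*E)
u(B) = (77/5 + B - 4/B)**2 (u(B) = ((B - 1*2) + (15 - 4*(3/(-5) + 1/B)))**2 = ((B - 2) + (15 - 4*(3*(-1/5) + 1/B)))**2 = ((-2 + B) + (15 - 4*(-3/5 + 1/B)))**2 = ((-2 + B) + (15 + (12/5 - 4/B)))**2 = ((-2 + B) + (87/5 - 4/B))**2 = (77/5 + B - 4/B)**2)
u(4) + (693 - 37*(-21)) = (1/25)*(-20 + 5*4**2 + 77*4)**2/4**2 + (693 - 37*(-21)) = (1/25)*(1/16)*(-20 + 5*16 + 308)**2 + (693 - 1*(-777)) = (1/25)*(1/16)*(-20 + 80 + 308)**2 + (693 + 777) = (1/25)*(1/16)*368**2 + 1470 = (1/25)*(1/16)*135424 + 1470 = 8464/25 + 1470 = 45214/25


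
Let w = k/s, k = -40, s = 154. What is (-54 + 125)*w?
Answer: -1420/77 ≈ -18.442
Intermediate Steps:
w = -20/77 (w = -40/154 = -40*1/154 = -20/77 ≈ -0.25974)
(-54 + 125)*w = (-54 + 125)*(-20/77) = 71*(-20/77) = -1420/77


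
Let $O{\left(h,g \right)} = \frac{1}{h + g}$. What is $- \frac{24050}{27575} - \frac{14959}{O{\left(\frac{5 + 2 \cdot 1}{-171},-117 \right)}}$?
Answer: $\frac{330226372376}{188613} \approx 1.7508 \cdot 10^{6}$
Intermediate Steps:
$O{\left(h,g \right)} = \frac{1}{g + h}$
$- \frac{24050}{27575} - \frac{14959}{O{\left(\frac{5 + 2 \cdot 1}{-171},-117 \right)}} = - \frac{24050}{27575} - \frac{14959}{\frac{1}{-117 + \frac{5 + 2 \cdot 1}{-171}}} = \left(-24050\right) \frac{1}{27575} - \frac{14959}{\frac{1}{-117 + \left(5 + 2\right) \left(- \frac{1}{171}\right)}} = - \frac{962}{1103} - \frac{14959}{\frac{1}{-117 + 7 \left(- \frac{1}{171}\right)}} = - \frac{962}{1103} - \frac{14959}{\frac{1}{-117 - \frac{7}{171}}} = - \frac{962}{1103} - \frac{14959}{\frac{1}{- \frac{20014}{171}}} = - \frac{962}{1103} - \frac{14959}{- \frac{171}{20014}} = - \frac{962}{1103} - - \frac{299389426}{171} = - \frac{962}{1103} + \frac{299389426}{171} = \frac{330226372376}{188613}$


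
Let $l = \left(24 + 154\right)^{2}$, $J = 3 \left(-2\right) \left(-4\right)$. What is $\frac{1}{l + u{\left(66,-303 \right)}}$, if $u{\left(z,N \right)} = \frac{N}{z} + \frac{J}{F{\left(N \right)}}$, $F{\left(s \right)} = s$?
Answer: $\frac{2222}{70391471} \approx 3.1566 \cdot 10^{-5}$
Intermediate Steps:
$J = 24$ ($J = \left(-6\right) \left(-4\right) = 24$)
$u{\left(z,N \right)} = \frac{24}{N} + \frac{N}{z}$ ($u{\left(z,N \right)} = \frac{N}{z} + \frac{24}{N} = \frac{24}{N} + \frac{N}{z}$)
$l = 31684$ ($l = 178^{2} = 31684$)
$\frac{1}{l + u{\left(66,-303 \right)}} = \frac{1}{31684 + \left(\frac{24}{-303} - \frac{303}{66}\right)} = \frac{1}{31684 + \left(24 \left(- \frac{1}{303}\right) - \frac{101}{22}\right)} = \frac{1}{31684 - \frac{10377}{2222}} = \frac{1}{\frac{70391471}{2222}} = \frac{2222}{70391471}$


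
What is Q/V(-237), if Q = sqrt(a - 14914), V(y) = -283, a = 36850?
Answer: -4*sqrt(1371)/283 ≈ -0.52335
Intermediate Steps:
Q = 4*sqrt(1371) (Q = sqrt(36850 - 14914) = sqrt(21936) = 4*sqrt(1371) ≈ 148.11)
Q/V(-237) = (4*sqrt(1371))/(-283) = (4*sqrt(1371))*(-1/283) = -4*sqrt(1371)/283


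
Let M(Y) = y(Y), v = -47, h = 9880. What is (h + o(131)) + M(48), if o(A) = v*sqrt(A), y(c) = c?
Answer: 9928 - 47*sqrt(131) ≈ 9390.1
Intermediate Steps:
M(Y) = Y
o(A) = -47*sqrt(A)
(h + o(131)) + M(48) = (9880 - 47*sqrt(131)) + 48 = 9928 - 47*sqrt(131)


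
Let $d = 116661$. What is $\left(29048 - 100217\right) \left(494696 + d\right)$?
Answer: $-43509666333$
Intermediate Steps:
$\left(29048 - 100217\right) \left(494696 + d\right) = \left(29048 - 100217\right) \left(494696 + 116661\right) = \left(-71169\right) 611357 = -43509666333$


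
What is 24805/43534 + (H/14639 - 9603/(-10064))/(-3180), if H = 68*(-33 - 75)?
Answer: 1936371414329111/3399276417945920 ≈ 0.56964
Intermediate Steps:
H = -7344 (H = 68*(-108) = -7344)
24805/43534 + (H/14639 - 9603/(-10064))/(-3180) = 24805/43534 + (-7344/14639 - 9603/(-10064))/(-3180) = 24805*(1/43534) + (-7344*1/14639 - 9603*(-1/10064))*(-1/3180) = 24805/43534 + (-7344/14639 + 9603/10064)*(-1/3180) = 24805/43534 + (66668301/147326896)*(-1/3180) = 24805/43534 - 22222767/156166509760 = 1936371414329111/3399276417945920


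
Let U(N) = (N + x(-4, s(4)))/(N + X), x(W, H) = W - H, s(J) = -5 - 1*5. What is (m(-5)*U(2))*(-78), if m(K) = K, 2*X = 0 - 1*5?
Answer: -6240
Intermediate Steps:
s(J) = -10 (s(J) = -5 - 5 = -10)
X = -5/2 (X = (0 - 1*5)/2 = (0 - 5)/2 = (½)*(-5) = -5/2 ≈ -2.5000)
U(N) = (6 + N)/(-5/2 + N) (U(N) = (N + (-4 - 1*(-10)))/(N - 5/2) = (N + (-4 + 10))/(-5/2 + N) = (N + 6)/(-5/2 + N) = (6 + N)/(-5/2 + N))
(m(-5)*U(2))*(-78) = -10*(6 + 2)/(-5 + 2*2)*(-78) = -10*8/(-5 + 4)*(-78) = -10*8/(-1)*(-78) = -10*(-1)*8*(-78) = -5*(-16)*(-78) = 80*(-78) = -6240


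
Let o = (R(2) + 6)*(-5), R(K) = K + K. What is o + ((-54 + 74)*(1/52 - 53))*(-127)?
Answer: 1748775/13 ≈ 1.3452e+5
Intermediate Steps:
R(K) = 2*K
o = -50 (o = (2*2 + 6)*(-5) = (4 + 6)*(-5) = 10*(-5) = -50)
o + ((-54 + 74)*(1/52 - 53))*(-127) = -50 + ((-54 + 74)*(1/52 - 53))*(-127) = -50 + (20*(1/52 - 53))*(-127) = -50 + (20*(-2755/52))*(-127) = -50 - 13775/13*(-127) = -50 + 1749425/13 = 1748775/13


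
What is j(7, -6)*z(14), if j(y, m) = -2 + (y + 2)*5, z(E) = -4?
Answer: -172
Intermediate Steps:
j(y, m) = 8 + 5*y (j(y, m) = -2 + (2 + y)*5 = -2 + (10 + 5*y) = 8 + 5*y)
j(7, -6)*z(14) = (8 + 5*7)*(-4) = (8 + 35)*(-4) = 43*(-4) = -172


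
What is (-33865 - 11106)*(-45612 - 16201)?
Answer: 2779792423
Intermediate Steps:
(-33865 - 11106)*(-45612 - 16201) = -44971*(-61813) = 2779792423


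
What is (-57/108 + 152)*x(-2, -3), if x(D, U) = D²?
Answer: 5453/9 ≈ 605.89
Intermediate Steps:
(-57/108 + 152)*x(-2, -3) = (-57/108 + 152)*(-2)² = (-57*1/108 + 152)*4 = (-19/36 + 152)*4 = (5453/36)*4 = 5453/9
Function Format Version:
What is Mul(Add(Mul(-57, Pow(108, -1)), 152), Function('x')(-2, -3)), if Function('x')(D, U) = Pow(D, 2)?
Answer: Rational(5453, 9) ≈ 605.89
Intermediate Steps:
Mul(Add(Mul(-57, Pow(108, -1)), 152), Function('x')(-2, -3)) = Mul(Add(Mul(-57, Pow(108, -1)), 152), Pow(-2, 2)) = Mul(Add(Mul(-57, Rational(1, 108)), 152), 4) = Mul(Add(Rational(-19, 36), 152), 4) = Mul(Rational(5453, 36), 4) = Rational(5453, 9)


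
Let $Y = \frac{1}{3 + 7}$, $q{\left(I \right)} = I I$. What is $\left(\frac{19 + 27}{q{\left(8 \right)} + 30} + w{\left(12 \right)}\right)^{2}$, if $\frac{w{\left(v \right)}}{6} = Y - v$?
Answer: $\frac{277688896}{55225} \approx 5028.3$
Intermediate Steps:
$q{\left(I \right)} = I^{2}$
$Y = \frac{1}{10} \approx 0.1$
$w{\left(v \right)} = \frac{3}{5} - 6 v$ ($w{\left(v \right)} = 6 \left(\frac{1}{10} - v\right) = \frac{3}{5} - 6 v$)
$\left(\frac{19 + 27}{q{\left(8 \right)} + 30} + w{\left(12 \right)}\right)^{2} = \left(\frac{19 + 27}{8^{2} + 30} + \left(\frac{3}{5} - 72\right)\right)^{2} = \left(\frac{46}{64 + 30} + \left(\frac{3}{5} - 72\right)\right)^{2} = \left(\frac{46}{94} - \frac{357}{5}\right)^{2} = \left(46 \cdot \frac{1}{94} - \frac{357}{5}\right)^{2} = \left(\frac{23}{47} - \frac{357}{5}\right)^{2} = \left(- \frac{16664}{235}\right)^{2} = \frac{277688896}{55225}$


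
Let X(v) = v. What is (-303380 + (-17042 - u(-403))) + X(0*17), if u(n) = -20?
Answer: -320402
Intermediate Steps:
(-303380 + (-17042 - u(-403))) + X(0*17) = (-303380 + (-17042 - 1*(-20))) + 0*17 = (-303380 + (-17042 + 20)) + 0 = (-303380 - 17022) + 0 = -320402 + 0 = -320402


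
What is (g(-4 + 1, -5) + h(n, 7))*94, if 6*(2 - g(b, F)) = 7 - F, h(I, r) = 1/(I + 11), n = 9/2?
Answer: 188/31 ≈ 6.0645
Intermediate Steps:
n = 9/2 (n = 9*(½) = 9/2 ≈ 4.5000)
h(I, r) = 1/(11 + I)
g(b, F) = ⅚ + F/6 (g(b, F) = 2 - (7 - F)/6 = 2 + (-7/6 + F/6) = ⅚ + F/6)
(g(-4 + 1, -5) + h(n, 7))*94 = ((⅚ + (⅙)*(-5)) + 1/(11 + 9/2))*94 = ((⅚ - ⅚) + 1/(31/2))*94 = (0 + 2/31)*94 = (2/31)*94 = 188/31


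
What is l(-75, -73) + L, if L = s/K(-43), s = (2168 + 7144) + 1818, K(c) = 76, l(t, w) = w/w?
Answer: 5603/38 ≈ 147.45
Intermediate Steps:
l(t, w) = 1
s = 11130 (s = 9312 + 1818 = 11130)
L = 5565/38 (L = 11130/76 = 11130*(1/76) = 5565/38 ≈ 146.45)
l(-75, -73) + L = 1 + 5565/38 = 5603/38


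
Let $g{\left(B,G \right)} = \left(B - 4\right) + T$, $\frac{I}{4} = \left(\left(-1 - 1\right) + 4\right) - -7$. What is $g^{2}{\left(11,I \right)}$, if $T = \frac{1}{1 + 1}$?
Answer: $\frac{225}{4} \approx 56.25$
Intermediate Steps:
$I = 36$ ($I = 4 \left(\left(\left(-1 - 1\right) + 4\right) - -7\right) = 4 \left(\left(-2 + 4\right) + 7\right) = 4 \left(2 + 7\right) = 4 \cdot 9 = 36$)
$T = \frac{1}{2} \approx 0.5$
$g{\left(B,G \right)} = - \frac{7}{2} + B$ ($g{\left(B,G \right)} = \left(B - 4\right) + \frac{1}{2} = \left(-4 + B\right) + \frac{1}{2} = - \frac{7}{2} + B$)
$g^{2}{\left(11,I \right)} = \left(- \frac{7}{2} + 11\right)^{2} = \left(\frac{15}{2}\right)^{2} = \frac{225}{4}$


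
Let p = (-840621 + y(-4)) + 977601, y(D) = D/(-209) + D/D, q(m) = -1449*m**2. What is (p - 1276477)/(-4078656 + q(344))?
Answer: 11907733/1834471584 ≈ 0.0064911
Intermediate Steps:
y(D) = 1 - D/209 (y(D) = D*(-1/209) + 1 = -D/209 + 1 = 1 - D/209)
p = 28629033/209 (p = (-840621 + (1 - 1/209*(-4))) + 977601 = (-840621 + (1 + 4/209)) + 977601 = (-840621 + 213/209) + 977601 = -175689576/209 + 977601 = 28629033/209 ≈ 1.3698e+5)
(p - 1276477)/(-4078656 + q(344)) = (28629033/209 - 1276477)/(-4078656 - 1449*344**2) = -238154660/(209*(-4078656 - 1449*118336)) = -238154660/(209*(-4078656 - 171468864)) = -238154660/209/(-175547520) = -238154660/209*(-1/175547520) = 11907733/1834471584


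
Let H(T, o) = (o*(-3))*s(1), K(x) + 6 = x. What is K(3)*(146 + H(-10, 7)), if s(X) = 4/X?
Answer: -186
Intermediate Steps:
K(x) = -6 + x
H(T, o) = -12*o (H(T, o) = (o*(-3))*(4/1) = (-3*o)*(4*1) = -3*o*4 = -12*o)
K(3)*(146 + H(-10, 7)) = (-6 + 3)*(146 - 12*7) = -3*(146 - 84) = -3*62 = -186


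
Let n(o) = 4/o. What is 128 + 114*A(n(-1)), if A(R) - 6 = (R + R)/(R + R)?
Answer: 926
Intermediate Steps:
A(R) = 7 (A(R) = 6 + (R + R)/(R + R) = 6 + (2*R)/((2*R)) = 6 + (2*R)*(1/(2*R)) = 6 + 1 = 7)
128 + 114*A(n(-1)) = 128 + 114*7 = 128 + 798 = 926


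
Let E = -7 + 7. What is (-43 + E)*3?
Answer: -129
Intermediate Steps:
E = 0
(-43 + E)*3 = (-43 + 0)*3 = -43*3 = -129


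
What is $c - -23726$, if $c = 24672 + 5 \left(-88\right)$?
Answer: $47958$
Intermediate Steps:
$c = 24232$ ($c = 24672 - 440 = 24232$)
$c - -23726 = 24232 - -23726 = 24232 + 23726 = 47958$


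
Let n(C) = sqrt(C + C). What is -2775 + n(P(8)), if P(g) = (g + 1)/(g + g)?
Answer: -2775 + 3*sqrt(2)/4 ≈ -2773.9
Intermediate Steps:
P(g) = (1 + g)/(2*g) (P(g) = (1 + g)/((2*g)) = (1 + g)*(1/(2*g)) = (1 + g)/(2*g))
n(C) = sqrt(2)*sqrt(C) (n(C) = sqrt(2*C) = sqrt(2)*sqrt(C))
-2775 + n(P(8)) = -2775 + sqrt(2)*sqrt((1/2)*(1 + 8)/8) = -2775 + sqrt(2)*sqrt((1/2)*(1/8)*9) = -2775 + sqrt(2)*sqrt(9/16) = -2775 + sqrt(2)*(3/4) = -2775 + 3*sqrt(2)/4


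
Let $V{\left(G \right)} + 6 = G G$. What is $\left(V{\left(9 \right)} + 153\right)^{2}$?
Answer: $51984$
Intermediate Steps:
$V{\left(G \right)} = -6 + G^{2}$ ($V{\left(G \right)} = -6 + G G = -6 + G^{2}$)
$\left(V{\left(9 \right)} + 153\right)^{2} = \left(\left(-6 + 9^{2}\right) + 153\right)^{2} = \left(\left(-6 + 81\right) + 153\right)^{2} = \left(75 + 153\right)^{2} = 228^{2} = 51984$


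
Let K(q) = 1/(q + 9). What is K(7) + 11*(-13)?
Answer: -2287/16 ≈ -142.94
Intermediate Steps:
K(q) = 1/(9 + q)
K(7) + 11*(-13) = 1/(9 + 7) + 11*(-13) = 1/16 - 143 = -2287/16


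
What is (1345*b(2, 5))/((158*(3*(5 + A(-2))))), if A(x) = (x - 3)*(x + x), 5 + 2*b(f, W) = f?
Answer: -269/1580 ≈ -0.17025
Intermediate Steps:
b(f, W) = -5/2 + f/2
A(x) = 2*x*(-3 + x) (A(x) = (-3 + x)*(2*x) = 2*x*(-3 + x))
(1345*b(2, 5))/((158*(3*(5 + A(-2))))) = (1345*(-5/2 + (½)*2))/((158*(3*(5 + 2*(-2)*(-3 - 2))))) = (1345*(-5/2 + 1))/((158*(3*(5 + 2*(-2)*(-5))))) = (1345*(-3/2))/((158*(3*(5 + 20)))) = -4035/(2*(158*(3*25))) = -4035/(2*(158*75)) = -4035/2/11850 = -4035/2*1/11850 = -269/1580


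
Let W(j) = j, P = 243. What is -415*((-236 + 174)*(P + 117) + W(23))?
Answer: 9253255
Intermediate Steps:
-415*((-236 + 174)*(P + 117) + W(23)) = -415*((-236 + 174)*(243 + 117) + 23) = -415*(-62*360 + 23) = -415*(-22320 + 23) = -415*(-22297) = 9253255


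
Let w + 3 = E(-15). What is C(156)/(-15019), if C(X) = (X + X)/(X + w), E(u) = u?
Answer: -52/345437 ≈ -0.00015053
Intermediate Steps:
w = -18 (w = -3 - 15 = -18)
C(X) = 2*X/(-18 + X) (C(X) = (X + X)/(X - 18) = (2*X)/(-18 + X) = 2*X/(-18 + X))
C(156)/(-15019) = (2*156/(-18 + 156))/(-15019) = (2*156/138)*(-1/15019) = (2*156*(1/138))*(-1/15019) = (52/23)*(-1/15019) = -52/345437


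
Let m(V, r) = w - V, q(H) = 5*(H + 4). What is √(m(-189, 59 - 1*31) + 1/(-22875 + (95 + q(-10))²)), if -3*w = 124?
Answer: √18490237386/11190 ≈ 12.152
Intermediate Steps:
q(H) = 20 + 5*H (q(H) = 5*(4 + H) = 20 + 5*H)
w = -124/3 (w = -⅓*124 = -124/3 ≈ -41.333)
m(V, r) = -124/3 - V
√(m(-189, 59 - 1*31) + 1/(-22875 + (95 + q(-10))²)) = √((-124/3 - 1*(-189)) + 1/(-22875 + (95 + (20 + 5*(-10)))²)) = √((-124/3 + 189) + 1/(-22875 + (95 + (20 - 50))²)) = √(443/3 + 1/(-22875 + (95 - 30)²)) = √(443/3 + 1/(-22875 + 65²)) = √(443/3 + 1/(-22875 + 4225)) = √(443/3 + 1/(-18650)) = √(443/3 - 1/18650) = √(8261947/55950) = √18490237386/11190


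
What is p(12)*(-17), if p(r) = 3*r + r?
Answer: -816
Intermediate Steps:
p(r) = 4*r
p(12)*(-17) = (4*12)*(-17) = 48*(-17) = -816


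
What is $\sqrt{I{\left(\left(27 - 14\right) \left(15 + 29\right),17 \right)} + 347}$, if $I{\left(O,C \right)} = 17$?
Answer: $2 \sqrt{91} \approx 19.079$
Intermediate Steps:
$\sqrt{I{\left(\left(27 - 14\right) \left(15 + 29\right),17 \right)} + 347} = \sqrt{17 + 347} = \sqrt{364} = 2 \sqrt{91}$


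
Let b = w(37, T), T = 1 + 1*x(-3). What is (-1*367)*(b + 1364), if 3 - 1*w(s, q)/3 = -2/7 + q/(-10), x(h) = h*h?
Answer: -3537146/7 ≈ -5.0531e+5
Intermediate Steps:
x(h) = h²
T = 10 (T = 1 + 1*(-3)² = 1 + 1*9 = 1 + 9 = 10)
w(s, q) = 69/7 + 3*q/10 (w(s, q) = 9 - 3*(-2/7 + q/(-10)) = 9 - 3*(-2*⅐ + q*(-⅒)) = 9 - 3*(-2/7 - q/10) = 9 + (6/7 + 3*q/10) = 69/7 + 3*q/10)
b = 90/7 (b = 69/7 + (3/10)*10 = 69/7 + 3 = 90/7 ≈ 12.857)
(-1*367)*(b + 1364) = (-1*367)*(90/7 + 1364) = -367*9638/7 = -3537146/7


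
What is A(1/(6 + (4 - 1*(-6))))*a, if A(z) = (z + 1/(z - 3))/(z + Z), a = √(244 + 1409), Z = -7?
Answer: 209*√1653/5217 ≈ 1.6288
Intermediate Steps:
a = √1653 ≈ 40.657
A(z) = (z + 1/(-3 + z))/(-7 + z) (A(z) = (z + 1/(z - 3))/(z - 7) = (z + 1/(-3 + z))/(-7 + z))
A(1/(6 + (4 - 1*(-6))))*a = ((1 + (1/(6 + (4 - 1*(-6))))² - 3/(6 + (4 - 1*(-6))))/(21 + (1/(6 + (4 - 1*(-6))))² - 10/(6 + (4 - 1*(-6)))))*√1653 = ((1 + (1/(6 + (4 + 6)))² - 3/(6 + (4 + 6)))/(21 + (1/(6 + (4 + 6)))² - 10/(6 + (4 + 6))))*√1653 = ((1 + (1/(6 + 10))² - 3/(6 + 10))/(21 + (1/(6 + 10))² - 10/(6 + 10)))*√1653 = ((1 + (1/16)² - 3/16)/(21 + (1/16)² - 10/16))*√1653 = ((1 + (1/16)² - 3*1/16)/(21 + (1/16)² - 10*1/16))*√1653 = ((1 + 1/256 - 3/16)/(21 + 1/256 - 5/8))*√1653 = ((209/256)/(5217/256))*√1653 = ((256/5217)*(209/256))*√1653 = 209*√1653/5217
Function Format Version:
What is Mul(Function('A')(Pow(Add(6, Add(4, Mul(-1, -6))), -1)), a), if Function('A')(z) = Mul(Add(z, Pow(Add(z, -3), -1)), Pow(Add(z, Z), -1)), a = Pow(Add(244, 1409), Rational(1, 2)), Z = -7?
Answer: Mul(Rational(209, 5217), Pow(1653, Rational(1, 2))) ≈ 1.6288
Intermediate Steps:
a = Pow(1653, Rational(1, 2)) ≈ 40.657
Function('A')(z) = Mul(Pow(Add(-7, z), -1), Add(z, Pow(Add(-3, z), -1))) (Function('A')(z) = Mul(Add(z, Pow(Add(z, -3), -1)), Pow(Add(z, -7), -1)) = Mul(Add(z, Pow(Add(-3, z), -1)), Pow(Add(-7, z), -1)) = Mul(Pow(Add(-7, z), -1), Add(z, Pow(Add(-3, z), -1))))
Mul(Function('A')(Pow(Add(6, Add(4, Mul(-1, -6))), -1)), a) = Mul(Mul(Pow(Add(21, Pow(Pow(Add(6, Add(4, Mul(-1, -6))), -1), 2), Mul(-10, Pow(Add(6, Add(4, Mul(-1, -6))), -1))), -1), Add(1, Pow(Pow(Add(6, Add(4, Mul(-1, -6))), -1), 2), Mul(-3, Pow(Add(6, Add(4, Mul(-1, -6))), -1)))), Pow(1653, Rational(1, 2))) = Mul(Mul(Pow(Add(21, Pow(Pow(Add(6, Add(4, 6)), -1), 2), Mul(-10, Pow(Add(6, Add(4, 6)), -1))), -1), Add(1, Pow(Pow(Add(6, Add(4, 6)), -1), 2), Mul(-3, Pow(Add(6, Add(4, 6)), -1)))), Pow(1653, Rational(1, 2))) = Mul(Mul(Pow(Add(21, Pow(Pow(Add(6, 10), -1), 2), Mul(-10, Pow(Add(6, 10), -1))), -1), Add(1, Pow(Pow(Add(6, 10), -1), 2), Mul(-3, Pow(Add(6, 10), -1)))), Pow(1653, Rational(1, 2))) = Mul(Mul(Pow(Add(21, Pow(Pow(16, -1), 2), Mul(-10, Pow(16, -1))), -1), Add(1, Pow(Pow(16, -1), 2), Mul(-3, Pow(16, -1)))), Pow(1653, Rational(1, 2))) = Mul(Mul(Pow(Add(21, Pow(Rational(1, 16), 2), Mul(-10, Rational(1, 16))), -1), Add(1, Pow(Rational(1, 16), 2), Mul(-3, Rational(1, 16)))), Pow(1653, Rational(1, 2))) = Mul(Mul(Pow(Add(21, Rational(1, 256), Rational(-5, 8)), -1), Add(1, Rational(1, 256), Rational(-3, 16))), Pow(1653, Rational(1, 2))) = Mul(Mul(Pow(Rational(5217, 256), -1), Rational(209, 256)), Pow(1653, Rational(1, 2))) = Mul(Mul(Rational(256, 5217), Rational(209, 256)), Pow(1653, Rational(1, 2))) = Mul(Rational(209, 5217), Pow(1653, Rational(1, 2)))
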